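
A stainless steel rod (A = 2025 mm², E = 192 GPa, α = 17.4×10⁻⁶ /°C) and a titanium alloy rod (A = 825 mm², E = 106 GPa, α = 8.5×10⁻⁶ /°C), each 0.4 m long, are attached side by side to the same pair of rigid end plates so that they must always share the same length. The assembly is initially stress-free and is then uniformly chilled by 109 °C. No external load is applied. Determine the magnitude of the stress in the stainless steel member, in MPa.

σ ≈ 34.2 MPa (tensile)

The stainless steel has the larger α, so on cooling it would change length more than the titanium alloy if both were free. The rigid plates force a common final length, so the stainless steel is put into tension and the titanium alloy into compression, with equal and opposite forces P (no external load).
Setting the final lengths equal and cancelling L: (α₁ − α₂)ΔT = P/(A₁E₁) + P/(A₂E₂).
|α₁ − α₂|·ΔT = 8.9×10⁻⁶ × 109 = 0.0009701.
1/(A₁E₁) + 1/(A₂E₂) = 1/(2025×192×10³) + 1/(825×106×10³) = 1.401×10⁻⁸ N⁻¹.
P = 0.0009701 / 1.401×10⁻⁸ = 69260 N = 69.26 kN.
σ_{stainless steel} = P/A₁ = 69260/2025 = 34.2 MPa, tensile.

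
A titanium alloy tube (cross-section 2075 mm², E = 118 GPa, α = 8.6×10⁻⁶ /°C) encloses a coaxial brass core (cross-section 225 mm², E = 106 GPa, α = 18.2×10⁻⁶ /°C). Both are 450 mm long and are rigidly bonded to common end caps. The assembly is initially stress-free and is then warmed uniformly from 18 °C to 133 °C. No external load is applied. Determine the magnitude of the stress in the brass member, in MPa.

The brass has the larger α, so on heating it would change length more than the titanium alloy if both were free. The rigid plates force a common final length, so the brass is put into compression and the titanium alloy into tension, with equal and opposite forces P (no external load).
Compatibility of the two members (thermal + elastic change equal): (α₁ − α₂)ΔT = P·[1/(A₁E₁) + 1/(A₂E₂)].
|α₁ − α₂|·ΔT = 9.6×10⁻⁶ × 115 = 0.001104.
1/(A₁E₁) + 1/(A₂E₂) = 1/(2075×118×10³) + 1/(225×106×10³) = 4.601×10⁻⁸ N⁻¹.
P = 0.001104 / 4.601×10⁻⁸ = 23990 N = 23.99 kN.
σ_{brass} = P/A₂ = 23990/225 = 106.6 MPa, compressive.

σ ≈ 107 MPa (compressive)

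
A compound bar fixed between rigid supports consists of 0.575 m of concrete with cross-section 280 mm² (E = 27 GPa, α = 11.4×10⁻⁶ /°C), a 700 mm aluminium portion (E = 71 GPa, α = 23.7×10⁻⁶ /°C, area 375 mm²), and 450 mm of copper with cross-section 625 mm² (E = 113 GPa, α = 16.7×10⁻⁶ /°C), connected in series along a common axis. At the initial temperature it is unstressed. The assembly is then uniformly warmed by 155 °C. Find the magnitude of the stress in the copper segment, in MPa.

With the walls removed the bar would change length by δ_free = Σ αᵢΔT Lᵢ = 11.4×10⁻⁶×155×575 + 23.7×10⁻⁶×155×700 + 16.7×10⁻⁶×155×450 = 4.752 mm.
The walls prevent any net length change, so an axial force P (same in every segment) develops. Compatibility: P · Σ Lᵢ/(AᵢEᵢ) = δ_free.
Σ Lᵢ/(AᵢEᵢ) = 575/(280×27×10³) + 700/(375×71×10³) + 450/(625×113×10³) = 0.0001087 mm/N.
Hence P = δ_free / Σ(L/AE) = 4.752/0.0001087 = 43.71 kN (compressive).
σ_{copper} = P / A = 43710 / 625 = 69.94 MPa.

σ ≈ 69.9 MPa (compressive)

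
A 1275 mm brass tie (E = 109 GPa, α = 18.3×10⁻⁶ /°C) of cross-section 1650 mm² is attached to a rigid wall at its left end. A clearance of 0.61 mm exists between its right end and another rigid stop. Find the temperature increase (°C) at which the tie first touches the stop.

ΔT ≈ 26.1 °C

The gap closes when αΔT L = 0.61 mm, since the tie is still unstressed at that instant.
So ΔT = g/(αL) = 0.61/(18.3×10⁻⁶ × 1275) = 26.14 °C.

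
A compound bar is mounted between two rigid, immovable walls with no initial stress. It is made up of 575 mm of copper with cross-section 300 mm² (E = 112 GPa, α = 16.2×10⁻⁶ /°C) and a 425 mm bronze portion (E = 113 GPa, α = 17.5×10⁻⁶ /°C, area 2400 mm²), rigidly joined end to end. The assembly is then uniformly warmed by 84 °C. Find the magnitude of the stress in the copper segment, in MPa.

If the supports were absent, the total length change would be Σ αᵢΔT Lᵢ = 16.2×10⁻⁶×84×575 + 17.5×10⁻⁶×84×425 = 1.407 mm.
Since the ends are fixed, an axial force P builds up, equal in every segment, with P · Σ Lᵢ/(AᵢEᵢ) = δ_free.
Σ Lᵢ/(AᵢEᵢ) = 575/(300×112×10³) + 425/(2400×113×10³) = 1.868×10⁻⁵ mm/N.
So P = 1.407 / 1.868×10⁻⁵ = 75.33 kN, compressive.
σ_{copper} = P / A = 75330 / 300 = 251.1 MPa.

σ ≈ 251 MPa (compressive)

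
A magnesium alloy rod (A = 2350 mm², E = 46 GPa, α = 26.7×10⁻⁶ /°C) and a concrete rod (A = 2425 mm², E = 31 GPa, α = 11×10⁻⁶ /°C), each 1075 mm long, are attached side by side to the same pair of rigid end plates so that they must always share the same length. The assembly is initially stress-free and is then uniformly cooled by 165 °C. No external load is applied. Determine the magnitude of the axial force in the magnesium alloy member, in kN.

Both members must finish at the same length. With the larger α, the magnesium alloy tends to over-contract; the plates restrain it, putting the magnesium alloy in tension and the concrete in compression. With no external load the two internal forces are equal and opposite, magnitude P.
Equating the net (thermal + elastic) strains gives |α₁ − α₂|·ΔT = P·[1/(A₁E₁) + 1/(A₂E₂)].
|α₁ − α₂|·ΔT = 15.7×10⁻⁶ × 165 = 0.00259.
1/(A₁E₁) + 1/(A₂E₂) = 1/(2350×46×10³) + 1/(2425×31×10³) = 2.255×10⁻⁸ N⁻¹.
P = 0.00259 / 2.255×10⁻⁸ = 114900 N = 114.9 kN.

P ≈ 115 kN (tensile in the magnesium alloy)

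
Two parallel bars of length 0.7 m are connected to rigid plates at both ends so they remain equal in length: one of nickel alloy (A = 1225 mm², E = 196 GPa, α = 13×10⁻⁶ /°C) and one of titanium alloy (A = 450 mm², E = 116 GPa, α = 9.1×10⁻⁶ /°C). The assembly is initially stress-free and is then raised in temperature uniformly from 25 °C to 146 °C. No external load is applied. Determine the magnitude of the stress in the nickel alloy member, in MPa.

The nickel alloy has the larger α, so on heating it would change length more than the titanium alloy if both were free. The rigid plates force a common final length, so the nickel alloy is put into compression and the titanium alloy into tension, with equal and opposite forces P (no external load).
Setting the final lengths equal and cancelling L: (α₁ − α₂)ΔT = P/(A₁E₁) + P/(A₂E₂).
|α₁ − α₂|·ΔT = 3.9×10⁻⁶ × 121 = 0.0004719.
1/(A₁E₁) + 1/(A₂E₂) = 1/(1225×196×10³) + 1/(450×116×10³) = 2.332×10⁻⁸ N⁻¹.
P = 0.0004719 / 2.332×10⁻⁸ = 20230 N = 20.23 kN.
σ_{nickel alloy} = P/A₁ = 20230/1225 = 16.52 MPa, compressive.

σ ≈ 16.5 MPa (compressive)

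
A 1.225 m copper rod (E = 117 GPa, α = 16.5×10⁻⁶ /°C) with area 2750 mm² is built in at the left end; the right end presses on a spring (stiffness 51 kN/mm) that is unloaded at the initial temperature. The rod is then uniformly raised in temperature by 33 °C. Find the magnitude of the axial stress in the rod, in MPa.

σ ≈ 10.4 MPa (compressive)

The unrestrained thermal change is αΔT L = 16.5×10⁻⁶ × 33 × 1225 = 0.667 mm.
With a force P in the spring, the elastic change of the rod is PL/(AE) and that of the spring is P/k; compatibility requires their sum to equal δ_free.
P [ L/(AE) + 1/k ] = δ_free → P [ 1225/(2750×117×10³) + 1/(51×10³) ] = 0.667.
P = 0.667 / 2.342×10⁻⁵ = 28490 N.
σ = P/A = 28490/2750 = 10.36 MPa.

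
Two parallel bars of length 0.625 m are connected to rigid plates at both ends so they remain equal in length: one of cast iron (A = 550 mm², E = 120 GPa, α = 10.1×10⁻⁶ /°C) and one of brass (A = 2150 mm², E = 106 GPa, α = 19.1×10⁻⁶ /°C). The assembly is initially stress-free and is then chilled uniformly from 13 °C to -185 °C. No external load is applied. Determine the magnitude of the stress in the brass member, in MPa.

Equilibrium of a rigid end plate with no external load gives equal and opposite internal forces ±P in the two members. Since α_{brass} > α_{cast iron}, cooling drives the brass into tension and the cast iron into compression.
Setting the final lengths equal and cancelling L: (α₁ − α₂)ΔT = P/(A₁E₁) + P/(A₂E₂).
|α₁ − α₂|·ΔT = 9×10⁻⁶ × 198 = 0.001782.
1/(A₁E₁) + 1/(A₂E₂) = 1/(550×120×10³) + 1/(2150×106×10³) = 1.954×10⁻⁸ N⁻¹.
So P = 0.001782 / 1.954×10⁻⁸ = 91.2 kN.
σ_{brass} = P/A₂ = 91200/2150 = 42.42 MPa, tensile.

σ ≈ 42.4 MPa (tensile)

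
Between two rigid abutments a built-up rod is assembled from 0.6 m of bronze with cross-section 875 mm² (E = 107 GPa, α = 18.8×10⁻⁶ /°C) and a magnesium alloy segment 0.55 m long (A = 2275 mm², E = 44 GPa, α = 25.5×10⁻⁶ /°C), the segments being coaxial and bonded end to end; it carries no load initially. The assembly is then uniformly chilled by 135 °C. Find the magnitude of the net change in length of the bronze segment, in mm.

|ΔL| ≈ 0.316 mm

Free thermal contraction of the whole bar: Σ αᵢΔT Lᵢ = 18.8×10⁻⁶×135×600 + 25.5×10⁻⁶×135×550 = 3.416 mm.
The rigid supports impose zero overall length change; the single axial force P common to all segments must satisfy P Σ Lᵢ/(AᵢEᵢ) = δ_free.
The series flexibility is Σ Lᵢ/(AᵢEᵢ) = 600/(875×107×10³) + 550/(2275×44×10³) = 1.19×10⁻⁵ mm/N.
So P = 3.416 / 1.19×10⁻⁵ = 287 kN, tensile.
For the bronze segment, free thermal change = 18.8×10⁻⁶×135×600 = 1.523 mm and elastic change from P = 287000×600/(875×107×10³) = 1.839 mm; these oppose, so the net change is 0.316 mm (segment lengthens).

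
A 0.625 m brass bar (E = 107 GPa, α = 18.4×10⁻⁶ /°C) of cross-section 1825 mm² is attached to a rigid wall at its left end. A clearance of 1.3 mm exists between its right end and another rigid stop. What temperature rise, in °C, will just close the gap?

Contact occurs when the free expansion equals the gap: αΔT L = 1.3 mm.
So ΔT = g/(αL) = 1.3/(18.4×10⁻⁶ × 625) = 113 °C.

ΔT ≈ 113 °C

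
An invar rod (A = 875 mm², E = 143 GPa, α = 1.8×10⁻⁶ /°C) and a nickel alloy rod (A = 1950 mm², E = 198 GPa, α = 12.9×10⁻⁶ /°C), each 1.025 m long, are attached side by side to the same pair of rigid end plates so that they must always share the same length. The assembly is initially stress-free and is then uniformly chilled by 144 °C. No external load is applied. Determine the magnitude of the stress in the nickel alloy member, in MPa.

Equilibrium of a rigid end plate with no external load gives equal and opposite internal forces ±P in the two members. Since α_{nickel alloy} > α_{invar}, cooling drives the nickel alloy into tension and the invar into compression.
Equating the net (thermal + elastic) strains gives |α₁ − α₂|·ΔT = P·[1/(A₁E₁) + 1/(A₂E₂)].
|α₁ − α₂|·ΔT = 11.1×10⁻⁶ × 144 = 0.001598.
1/(A₁E₁) + 1/(A₂E₂) = 1/(875×143×10³) + 1/(1950×198×10³) = 1.058×10⁻⁸ N⁻¹.
P = 0.001598 / 1.058×10⁻⁸ = 151000 N = 151 kN.
σ_{nickel alloy} = P/A₂ = 151000/1950 = 77.46 MPa, tensile.

σ ≈ 77.5 MPa (tensile)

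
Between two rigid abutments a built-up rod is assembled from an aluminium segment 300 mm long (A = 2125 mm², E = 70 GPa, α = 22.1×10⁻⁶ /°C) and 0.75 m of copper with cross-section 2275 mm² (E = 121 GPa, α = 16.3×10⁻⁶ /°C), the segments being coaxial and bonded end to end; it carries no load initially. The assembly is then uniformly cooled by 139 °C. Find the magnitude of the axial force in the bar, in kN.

Free thermal contraction of the whole bar: Σ αᵢΔT Lᵢ = 22.1×10⁻⁶×139×300 + 16.3×10⁻⁶×139×750 = 2.621 mm.
The walls prevent any net length change, so an axial force P (same in every segment) develops. Compatibility: P · Σ Lᵢ/(AᵢEᵢ) = δ_free.
The series flexibility is Σ Lᵢ/(AᵢEᵢ) = 300/(2125×70×10³) + 750/(2275×121×10³) = 4.741×10⁻⁶ mm/N.
So P = 2.621 / 4.741×10⁻⁶ = 552.8 kN, tensile.

P ≈ 553 kN (tensile)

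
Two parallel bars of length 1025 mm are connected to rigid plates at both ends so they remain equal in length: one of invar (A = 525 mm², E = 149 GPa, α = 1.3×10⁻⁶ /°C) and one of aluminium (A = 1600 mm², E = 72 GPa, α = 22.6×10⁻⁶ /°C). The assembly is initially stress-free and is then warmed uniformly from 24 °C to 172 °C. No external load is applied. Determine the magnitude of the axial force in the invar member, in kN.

P ≈ 147 kN (tensile in the invar)

Equilibrium of a rigid end plate with no external load gives equal and opposite internal forces ±P in the two members. Since α_{aluminium} > α_{invar}, heating drives the aluminium into compression and the invar into tension.
Setting the final lengths equal and cancelling L: (α₁ − α₂)ΔT = P/(A₁E₁) + P/(A₂E₂).
|α₁ − α₂|·ΔT = 21.3×10⁻⁶ × 148 = 0.003152.
1/(A₁E₁) + 1/(A₂E₂) = 1/(525×149×10³) + 1/(1600×72×10³) = 2.146×10⁻⁸ N⁻¹.
P = 0.003152 / 2.146×10⁻⁸ = 146900 N = 146.9 kN.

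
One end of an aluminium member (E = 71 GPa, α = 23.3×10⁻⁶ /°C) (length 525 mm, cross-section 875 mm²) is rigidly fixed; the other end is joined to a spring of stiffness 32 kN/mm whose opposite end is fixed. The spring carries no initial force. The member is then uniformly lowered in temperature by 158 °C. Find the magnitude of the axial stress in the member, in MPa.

The unrestrained thermal change is αΔT L = 23.3×10⁻⁶ × 158 × 525 = 1.933 mm.
Let P be the tensile force in the spring. The member extends elastically by PL/(AE) and the spring stretches by P/k; together these equal δ_free.
So P = δ_free / [L/(AE) + 1/k] = 1.933 / [ 525/(875×71×10³) + 1/(32×10³) ].
P = 1.933 / 3.97×10⁻⁵ = 48680 N.
σ = P/A = 48680/875 = 55.64 MPa.

σ ≈ 55.6 MPa (tensile)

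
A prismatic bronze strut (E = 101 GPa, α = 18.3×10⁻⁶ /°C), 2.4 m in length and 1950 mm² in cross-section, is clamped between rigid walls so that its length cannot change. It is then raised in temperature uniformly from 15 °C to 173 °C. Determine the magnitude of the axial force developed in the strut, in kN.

P ≈ 569 kN (compressive)

With zero net strain, σ = E·αΔT = 101 GPa × 18.3×10⁻⁶ × 158 = 292 MPa.
P = AEαΔT = 1950 × 101×10³ × 18.3×10⁻⁶ × 158 = 569.5 kN (compressive).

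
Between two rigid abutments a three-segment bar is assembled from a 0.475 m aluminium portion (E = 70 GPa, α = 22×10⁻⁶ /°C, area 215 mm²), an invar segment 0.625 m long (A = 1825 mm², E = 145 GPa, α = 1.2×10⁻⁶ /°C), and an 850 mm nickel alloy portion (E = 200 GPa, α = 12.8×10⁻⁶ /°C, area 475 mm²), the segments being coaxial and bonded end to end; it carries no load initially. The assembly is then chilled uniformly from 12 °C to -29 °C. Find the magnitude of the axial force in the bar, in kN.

P ≈ 21.1 kN (tensile)

With the walls removed the bar would change length by δ_free = Σ αᵢΔT Lᵢ = 22×10⁻⁶×41×475 + 1.2×10⁻⁶×41×625 + 12.8×10⁻⁶×41×850 = 0.9053 mm.
Since the ends are fixed, an axial force P builds up, equal in every segment, with P · Σ Lᵢ/(AᵢEᵢ) = δ_free.
The series flexibility is Σ Lᵢ/(AᵢEᵢ) = 475/(215×70×10³) + 625/(1825×145×10³) + 850/(475×200×10³) = 4.287×10⁻⁵ mm/N.
So P = 0.9053 / 4.287×10⁻⁵ = 21.12 kN, tensile.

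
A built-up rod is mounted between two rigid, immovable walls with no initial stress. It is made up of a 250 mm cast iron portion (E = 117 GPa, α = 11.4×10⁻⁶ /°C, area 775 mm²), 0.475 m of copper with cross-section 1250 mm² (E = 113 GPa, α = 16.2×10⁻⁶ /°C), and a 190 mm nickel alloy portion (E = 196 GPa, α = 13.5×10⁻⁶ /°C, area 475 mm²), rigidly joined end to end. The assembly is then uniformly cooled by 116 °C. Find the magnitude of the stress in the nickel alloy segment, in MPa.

If the supports were absent, the total length change would be Σ αᵢΔT Lᵢ = 11.4×10⁻⁶×116×250 + 16.2×10⁻⁶×116×475 + 13.5×10⁻⁶×116×190 = 1.521 mm.
Since the ends are fixed, an axial force P builds up, equal in every segment, with P · Σ Lᵢ/(AᵢEᵢ) = δ_free.
Σ Lᵢ/(AᵢEᵢ) = 250/(775×117×10³) + 475/(1250×113×10³) + 190/(475×196×10³) = 8.161×10⁻⁶ mm/N.
Hence P = δ_free / Σ(L/AE) = 1.521/8.161×10⁻⁶ = 186.4 kN (tensile).
σ_{nickel alloy} = P / A = 186400 / 475 = 392.3 MPa.

σ ≈ 392 MPa (tensile)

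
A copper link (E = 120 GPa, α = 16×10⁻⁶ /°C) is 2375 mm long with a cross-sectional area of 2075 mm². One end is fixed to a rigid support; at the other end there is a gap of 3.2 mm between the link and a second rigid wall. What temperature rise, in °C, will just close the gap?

The gap closes when αΔT L = 3.2 mm, since the link is still unstressed at that instant.
ΔT = 3.2 / (16×10⁻⁶ × 2375) = 84.21 °C.

ΔT ≈ 84.2 °C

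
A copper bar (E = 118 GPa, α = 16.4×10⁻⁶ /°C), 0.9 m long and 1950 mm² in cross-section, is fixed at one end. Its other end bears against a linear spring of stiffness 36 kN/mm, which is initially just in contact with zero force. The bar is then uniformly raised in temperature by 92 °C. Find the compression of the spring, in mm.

δ ≈ 1.19 mm

Free thermal expansion: δ_free = αΔT L = 16.4×10⁻⁶ × 92 × 900 = 1.358 mm.
With a force P in the spring, the elastic change of the bar is PL/(AE) and that of the spring is P/k; compatibility requires their sum to equal δ_free.
So P = δ_free / [L/(AE) + 1/k] = 1.358 / [ 900/(1950×118×10³) + 1/(36×10³) ].
P = 1.358 / 3.169×10⁻⁵ = 42850 N.
Spring compression = P/k = 42850/(36×10³) = 1.19 mm.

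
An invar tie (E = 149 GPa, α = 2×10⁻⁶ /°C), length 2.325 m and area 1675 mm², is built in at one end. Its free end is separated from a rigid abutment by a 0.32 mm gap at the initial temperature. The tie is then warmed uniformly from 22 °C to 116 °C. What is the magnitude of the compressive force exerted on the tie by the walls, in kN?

Unrestrained expansion: δ_free = αΔT L = 2×10⁻⁶ × 94 × 2325 = 0.4371 mm.
After closing the 0.32 mm clearance, 0.4371 − 0.32 = 0.1171 mm of expansion remains to be suppressed by the wall.
So σ = E(δ_free − g)/L = 149×10³ × 0.1171/2325 = 7.504 MPa.
P = σA = 7.504 × 1675 = 12.57 kN.

P ≈ 12.6 kN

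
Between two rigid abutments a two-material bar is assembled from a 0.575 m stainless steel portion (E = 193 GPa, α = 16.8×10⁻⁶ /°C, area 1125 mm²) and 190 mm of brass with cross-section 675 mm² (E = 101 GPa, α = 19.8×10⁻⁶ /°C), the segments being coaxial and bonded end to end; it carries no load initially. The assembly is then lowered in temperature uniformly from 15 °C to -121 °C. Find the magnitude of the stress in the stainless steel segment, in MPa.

σ ≈ 299 MPa (tensile)

With the walls removed the bar would change length by δ_free = Σ αᵢΔT Lᵢ = 16.8×10⁻⁶×136×575 + 19.8×10⁻⁶×136×190 = 1.825 mm.
Since the ends are fixed, an axial force P builds up, equal in every segment, with P · Σ Lᵢ/(AᵢEᵢ) = δ_free.
The series flexibility is Σ Lᵢ/(AᵢEᵢ) = 575/(1125×193×10³) + 190/(675×101×10³) = 5.435×10⁻⁶ mm/N.
So P = 1.825 / 5.435×10⁻⁶ = 335.8 kN, tensile.
σ_{stainless steel} = P / A = 335800 / 1125 = 298.5 MPa.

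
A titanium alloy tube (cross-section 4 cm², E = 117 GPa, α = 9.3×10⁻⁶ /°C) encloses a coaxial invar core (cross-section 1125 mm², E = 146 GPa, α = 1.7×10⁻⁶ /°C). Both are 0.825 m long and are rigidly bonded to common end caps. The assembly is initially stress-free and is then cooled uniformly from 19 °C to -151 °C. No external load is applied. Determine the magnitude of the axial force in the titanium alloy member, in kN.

P ≈ 47.1 kN (tensile in the titanium alloy)

Both members must finish at the same length. With the larger α, the titanium alloy tends to over-contract; the plates restrain it, putting the titanium alloy in tension and the invar in compression. With no external load the two internal forces are equal and opposite, magnitude P.
Equating the net (thermal + elastic) strains gives |α₁ − α₂|·ΔT = P·[1/(A₁E₁) + 1/(A₂E₂)].
|α₁ − α₂|·ΔT = 7.6×10⁻⁶ × 170 = 0.001292.
1/(A₁E₁) + 1/(A₂E₂) = 1/(400×117×10³) + 1/(1125×146×10³) = 2.746×10⁻⁸ N⁻¹.
P = 0.001292 / 2.746×10⁻⁸ = 47060 N = 47.06 kN.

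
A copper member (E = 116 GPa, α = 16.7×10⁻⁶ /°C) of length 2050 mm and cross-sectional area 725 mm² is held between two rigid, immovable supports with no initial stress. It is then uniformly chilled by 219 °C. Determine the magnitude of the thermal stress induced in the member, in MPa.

With length fixed, the mechanical strain must cancel the thermal strain αΔT = 16.7×10⁻⁶ × 219 = 3657.3×10⁻⁶.
σ = EαΔT = 116×10³ × 16.7×10⁻⁶ × 219 = 424.2 MPa (tensile; the member is trying to contract).

σ ≈ 424 MPa (tensile)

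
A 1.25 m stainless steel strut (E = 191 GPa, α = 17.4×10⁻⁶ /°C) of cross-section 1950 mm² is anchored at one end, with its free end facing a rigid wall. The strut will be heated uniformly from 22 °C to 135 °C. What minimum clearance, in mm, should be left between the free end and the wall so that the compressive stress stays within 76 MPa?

g ≈ 1.96 mm

Free expansion if unrestrained: δ_free = αΔT L = 17.4×10⁻⁶ × 113 × 1250 = 2.458 mm.
A stress of 76 MPa corresponds to the wall pushing the strut back by σL/E = 76×1250/(191×10³) = 0.4974 mm.
So the gap has to take up the difference, g_min = δ_free − σL/E = 2.458 − 0.4974 = 1.96 mm.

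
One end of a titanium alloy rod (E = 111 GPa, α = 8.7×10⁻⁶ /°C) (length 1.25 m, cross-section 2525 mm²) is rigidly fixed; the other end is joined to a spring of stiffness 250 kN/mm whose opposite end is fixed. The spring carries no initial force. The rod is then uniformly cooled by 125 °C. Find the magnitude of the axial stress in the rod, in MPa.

Free thermal contraction: δ_free = αΔT L = 8.7×10⁻⁶ × 125 × 1250 = 1.359 mm.
Let P be the tensile force in the spring. The rod extends elastically by PL/(AE) and the spring stretches by P/k; together these equal δ_free.
P [ L/(AE) + 1/k ] = δ_free → P [ 1250/(2525×111×10³) + 1/(250×10³) ] = 1.359.
P = 1.359 / 8.46×10⁻⁶ = 160700 N.
σ = P/A = 160700/2525 = 63.64 MPa.

σ ≈ 63.6 MPa (tensile)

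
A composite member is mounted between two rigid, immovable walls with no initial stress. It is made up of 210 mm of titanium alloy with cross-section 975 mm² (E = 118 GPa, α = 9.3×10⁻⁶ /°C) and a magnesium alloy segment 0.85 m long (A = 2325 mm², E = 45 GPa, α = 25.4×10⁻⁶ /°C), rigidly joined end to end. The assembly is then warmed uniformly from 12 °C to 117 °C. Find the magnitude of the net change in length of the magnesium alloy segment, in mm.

|ΔL| ≈ 0.248 mm

Free thermal expansion of the whole bar: Σ αᵢΔT Lᵢ = 9.3×10⁻⁶×105×210 + 25.4×10⁻⁶×105×850 = 2.472 mm.
Since the ends are fixed, an axial force P builds up, equal in every segment, with P · Σ Lᵢ/(AᵢEᵢ) = δ_free.
The series flexibility is Σ Lᵢ/(AᵢEᵢ) = 210/(975×118×10³) + 850/(2325×45×10³) = 9.95×10⁻⁶ mm/N.
So P = 2.472 / 9.95×10⁻⁶ = 248.5 kN, compressive.
For the magnesium alloy segment, free thermal change = 25.4×10⁻⁶×105×850 = 2.267 mm and elastic change from P = 248500×850/(2325×45×10³) = 2.019 mm; these oppose, so the net change is 0.248 mm (segment lengthens).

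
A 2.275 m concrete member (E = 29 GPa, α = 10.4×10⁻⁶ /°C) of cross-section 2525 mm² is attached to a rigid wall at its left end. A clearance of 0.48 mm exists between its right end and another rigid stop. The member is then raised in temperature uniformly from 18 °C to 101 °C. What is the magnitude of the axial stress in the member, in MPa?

If the wall were absent the member would grow by αΔT L = 10.4×10⁻⁶ × 83 × 2275 = 1.964 mm.
The gap closes (δ_free > 0.48 mm) and the wall then resists a further 1.964 − 0.48 = 1.484 mm of expansion.
Compatibility: PL/(AE) = 1.484 mm, so σ = P/A = E × (1.484/2275) = 18.91 MPa.

σ ≈ 18.9 MPa (compressive)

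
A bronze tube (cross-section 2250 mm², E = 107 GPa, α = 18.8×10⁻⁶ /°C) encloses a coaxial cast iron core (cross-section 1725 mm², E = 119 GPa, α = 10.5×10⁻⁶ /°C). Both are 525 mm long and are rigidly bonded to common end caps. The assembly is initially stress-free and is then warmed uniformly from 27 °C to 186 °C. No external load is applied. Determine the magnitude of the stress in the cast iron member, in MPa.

The bronze has the larger α, so on heating it would change length more than the cast iron if both were free. The rigid plates force a common final length, so the bronze is put into compression and the cast iron into tension, with equal and opposite forces P (no external load).
Equating the net (thermal + elastic) strains gives |α₁ − α₂|·ΔT = P·[1/(A₁E₁) + 1/(A₂E₂)].
|α₁ − α₂|·ΔT = 8.3×10⁻⁶ × 159 = 0.00132.
1/(A₁E₁) + 1/(A₂E₂) = 1/(2250×107×10³) + 1/(1725×119×10³) = 9.025×10⁻⁹ N⁻¹.
So P = 0.00132 / 9.025×10⁻⁹ = 146.2 kN.
σ_{cast iron} = P/A₂ = 146200/1725 = 84.77 MPa, tensile.

σ ≈ 84.8 MPa (tensile)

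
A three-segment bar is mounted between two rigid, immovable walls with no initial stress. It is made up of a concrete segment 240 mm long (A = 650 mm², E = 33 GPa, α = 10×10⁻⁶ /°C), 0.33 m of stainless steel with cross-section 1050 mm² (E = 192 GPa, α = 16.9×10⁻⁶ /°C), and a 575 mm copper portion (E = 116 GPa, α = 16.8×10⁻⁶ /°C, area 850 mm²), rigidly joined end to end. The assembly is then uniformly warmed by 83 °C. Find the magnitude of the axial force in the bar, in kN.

P ≈ 78.5 kN (compressive)

With the walls removed the bar would change length by δ_free = Σ αᵢΔT Lᵢ = 10×10⁻⁶×83×240 + 16.9×10⁻⁶×83×330 + 16.8×10⁻⁶×83×575 = 1.464 mm.
Since the ends are fixed, an axial force P builds up, equal in every segment, with P · Σ Lᵢ/(AᵢEᵢ) = δ_free.
Σ Lᵢ/(AᵢEᵢ) = 240/(650×33×10³) + 330/(1050×192×10³) + 575/(850×116×10³) = 1.866×10⁻⁵ mm/N.
So P = 1.464 / 1.866×10⁻⁵ = 78.46 kN, compressive.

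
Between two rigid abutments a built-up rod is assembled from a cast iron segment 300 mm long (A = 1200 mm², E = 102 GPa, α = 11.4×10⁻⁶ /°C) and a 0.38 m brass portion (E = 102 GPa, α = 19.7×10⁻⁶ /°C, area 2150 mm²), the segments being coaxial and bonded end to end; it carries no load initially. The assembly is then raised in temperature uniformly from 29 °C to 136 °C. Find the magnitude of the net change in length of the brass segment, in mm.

|ΔL| ≈ 0.318 mm

If the supports were absent, the total length change would be Σ αᵢΔT Lᵢ = 11.4×10⁻⁶×107×300 + 19.7×10⁻⁶×107×380 = 1.167 mm.
The walls prevent any net length change, so an axial force P (same in every segment) develops. Compatibility: P · Σ Lᵢ/(AᵢEᵢ) = δ_free.
The series flexibility is Σ Lᵢ/(AᵢEᵢ) = 300/(1200×102×10³) + 380/(2150×102×10³) = 4.184×10⁻⁶ mm/N.
So P = 1.167 / 4.184×10⁻⁶ = 278.9 kN, compressive.
For the brass segment, free thermal change = 19.7×10⁻⁶×107×380 = 0.801 mm and elastic change from P = 278900×380/(2150×102×10³) = 0.4833 mm; these oppose, so the net change is 0.318 mm (segment lengthens).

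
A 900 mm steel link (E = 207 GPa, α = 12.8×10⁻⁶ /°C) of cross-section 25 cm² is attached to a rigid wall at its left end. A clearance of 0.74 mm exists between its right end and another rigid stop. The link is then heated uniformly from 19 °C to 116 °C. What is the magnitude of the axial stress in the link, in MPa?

Unrestrained expansion: δ_free = αΔT L = 12.8×10⁻⁶ × 97 × 900 = 1.117 mm.
After closing the 0.74 mm clearance, 1.117 − 0.74 = 0.3774 mm of expansion remains to be suppressed by the wall.
So σ = E(δ_free − g)/L = 207×10³ × 0.3774/900 = 86.81 MPa.

σ ≈ 86.8 MPa (compressive)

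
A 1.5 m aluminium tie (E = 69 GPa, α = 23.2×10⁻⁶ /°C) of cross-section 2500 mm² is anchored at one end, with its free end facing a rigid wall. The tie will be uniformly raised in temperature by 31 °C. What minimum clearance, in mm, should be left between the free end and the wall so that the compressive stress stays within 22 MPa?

Free expansion if unrestrained: δ_free = αΔT L = 23.2×10⁻⁶ × 31 × 1500 = 1.079 mm.
A stress of 22 MPa corresponds to the wall pushing the tie back by σL/E = 22×1500/(69×10³) = 0.4783 mm.
The gap must absorb the remainder: g_min = 1.079 − 0.4783 = 0.6005 mm.

g ≈ 0.601 mm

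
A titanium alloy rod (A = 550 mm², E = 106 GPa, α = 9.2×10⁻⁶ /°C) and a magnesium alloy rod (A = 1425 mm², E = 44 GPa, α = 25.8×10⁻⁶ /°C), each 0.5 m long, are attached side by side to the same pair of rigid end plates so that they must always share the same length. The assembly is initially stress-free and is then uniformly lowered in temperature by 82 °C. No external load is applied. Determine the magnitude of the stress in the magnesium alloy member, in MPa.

σ ≈ 28.9 MPa (tensile)

The magnesium alloy has the larger α, so on cooling it would change length more than the titanium alloy if both were free. The rigid plates force a common final length, so the magnesium alloy is put into tension and the titanium alloy into compression, with equal and opposite forces P (no external load).
Setting the final lengths equal and cancelling L: (α₁ − α₂)ΔT = P/(A₁E₁) + P/(A₂E₂).
|α₁ − α₂|·ΔT = 16.6×10⁻⁶ × 82 = 0.001361.
1/(A₁E₁) + 1/(A₂E₂) = 1/(550×106×10³) + 1/(1425×44×10³) = 3.31×10⁻⁸ N⁻¹.
So P = 0.001361 / 3.31×10⁻⁸ = 41.12 kN.
σ_{magnesium alloy} = P/A₂ = 41120/1425 = 28.86 MPa, tensile.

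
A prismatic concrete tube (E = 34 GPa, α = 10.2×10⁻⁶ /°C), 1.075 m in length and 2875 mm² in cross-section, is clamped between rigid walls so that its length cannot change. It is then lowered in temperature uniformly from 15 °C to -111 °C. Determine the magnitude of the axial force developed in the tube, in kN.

P ≈ 126 kN (tensile)

Full restraint means ε = 0, so the stress is σ = EαΔT = 34×10³ × 10.2×10⁻⁶ × 126 = 43.7 MPa.
P = AEαΔT = 2875 × 34×10³ × 10.2×10⁻⁶ × 126 = 125.6 kN (tensile).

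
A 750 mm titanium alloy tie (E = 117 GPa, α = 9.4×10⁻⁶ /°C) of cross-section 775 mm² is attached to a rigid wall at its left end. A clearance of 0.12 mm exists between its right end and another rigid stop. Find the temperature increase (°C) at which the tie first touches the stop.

ΔT ≈ 17 °C

The gap closes when αΔT L = 0.12 mm, since the tie is still unstressed at that instant.
So ΔT = g/(αL) = 0.12/(9.4×10⁻⁶ × 750) = 17.02 °C.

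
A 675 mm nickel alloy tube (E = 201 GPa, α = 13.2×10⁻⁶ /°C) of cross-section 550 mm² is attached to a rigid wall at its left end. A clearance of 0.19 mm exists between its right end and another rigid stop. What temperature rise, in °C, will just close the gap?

The gap closes when αΔT L = 0.19 mm, since the tube is still unstressed at that instant.
ΔT = 0.19 / (13.2×10⁻⁶ × 675) = 21.32 °C.

ΔT ≈ 21.3 °C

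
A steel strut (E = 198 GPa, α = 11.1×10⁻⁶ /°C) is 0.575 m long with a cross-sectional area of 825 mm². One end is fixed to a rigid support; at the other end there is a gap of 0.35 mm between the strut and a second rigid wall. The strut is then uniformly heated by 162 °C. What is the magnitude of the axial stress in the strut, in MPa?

If the wall were absent the strut would grow by αΔT L = 11.1×10⁻⁶ × 162 × 575 = 1.034 mm.
After closing the 0.35 mm clearance, 1.034 − 0.35 = 0.684 mm of expansion remains to be suppressed by the wall.
So σ = E(δ_free − g)/L = 198×10³ × 0.684/575 = 235.5 MPa.

σ ≈ 236 MPa (compressive)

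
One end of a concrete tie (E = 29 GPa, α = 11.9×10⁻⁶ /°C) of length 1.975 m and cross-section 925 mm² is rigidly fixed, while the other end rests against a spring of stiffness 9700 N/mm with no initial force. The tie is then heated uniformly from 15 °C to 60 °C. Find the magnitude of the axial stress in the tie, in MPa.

σ ≈ 6.47 MPa (compressive)

If the spring were absent the tie would lengthen by αΔT L = 11.9×10⁻⁶ × 45 × 1975 = 1.058 mm.
With a force P in the spring, the elastic change of the tie is PL/(AE) and that of the spring is P/k; compatibility requires their sum to equal δ_free.
So P = δ_free / [L/(AE) + 1/k] = 1.058 / [ 1975/(925×29×10³) + 1/(9700) ].
P = 1.058 / 0.0001767 = 5985 N.
σ = P/A = 5985/925 = 6.47 MPa.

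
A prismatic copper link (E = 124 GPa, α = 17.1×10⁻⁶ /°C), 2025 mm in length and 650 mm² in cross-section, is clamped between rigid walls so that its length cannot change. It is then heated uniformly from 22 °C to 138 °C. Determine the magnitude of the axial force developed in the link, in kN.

P ≈ 160 kN (compressive)

With zero net strain, σ = E·αΔT = 124 GPa × 17.1×10⁻⁶ × 116 = 246 MPa.
Then P = σA = 246 × 650 mm² = 159.9 kN, compressive.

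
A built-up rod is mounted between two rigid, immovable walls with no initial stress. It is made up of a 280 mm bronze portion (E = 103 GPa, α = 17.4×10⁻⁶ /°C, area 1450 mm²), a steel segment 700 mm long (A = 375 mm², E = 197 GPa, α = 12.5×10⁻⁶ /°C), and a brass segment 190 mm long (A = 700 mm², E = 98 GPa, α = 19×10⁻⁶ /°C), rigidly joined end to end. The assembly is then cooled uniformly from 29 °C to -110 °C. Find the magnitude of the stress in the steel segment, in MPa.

Free thermal contraction of the whole bar: Σ αᵢΔT Lᵢ = 17.4×10⁻⁶×139×280 + 12.5×10⁻⁶×139×700 + 19×10⁻⁶×139×190 = 2.395 mm.
Since the ends are fixed, an axial force P builds up, equal in every segment, with P · Σ Lᵢ/(AᵢEᵢ) = δ_free.
The series flexibility is Σ Lᵢ/(AᵢEᵢ) = 280/(1450×103×10³) + 700/(375×197×10³) + 190/(700×98×10³) = 1.412×10⁻⁵ mm/N.
P = 2.395 / 1.412×10⁻⁵ = 169600 N = 169.6 kN, tensile.
σ_{steel} = P / A = 169600 / 375 = 452.4 MPa.

σ ≈ 452 MPa (tensile)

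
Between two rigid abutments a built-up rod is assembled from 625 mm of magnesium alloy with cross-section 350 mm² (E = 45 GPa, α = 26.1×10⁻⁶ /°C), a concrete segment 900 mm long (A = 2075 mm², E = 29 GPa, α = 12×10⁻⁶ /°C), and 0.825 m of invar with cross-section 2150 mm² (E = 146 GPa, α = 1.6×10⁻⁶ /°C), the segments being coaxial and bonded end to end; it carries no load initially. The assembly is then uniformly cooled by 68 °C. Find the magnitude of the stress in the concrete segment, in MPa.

If the supports were absent, the total length change would be Σ αᵢΔT Lᵢ = 26.1×10⁻⁶×68×625 + 12×10⁻⁶×68×900 + 1.6×10⁻⁶×68×825 = 1.933 mm.
Since the ends are fixed, an axial force P builds up, equal in every segment, with P · Σ Lᵢ/(AᵢEᵢ) = δ_free.
The series flexibility is Σ Lᵢ/(AᵢEᵢ) = 625/(350×45×10³) + 900/(2075×29×10³) + 825/(2150×146×10³) = 5.727×10⁻⁵ mm/N.
Hence P = δ_free / Σ(L/AE) = 1.933/5.727×10⁻⁵ = 33.76 kN (tensile).
σ_{concrete} = P / A = 33760 / 2075 = 16.27 MPa.

σ ≈ 16.3 MPa (tensile)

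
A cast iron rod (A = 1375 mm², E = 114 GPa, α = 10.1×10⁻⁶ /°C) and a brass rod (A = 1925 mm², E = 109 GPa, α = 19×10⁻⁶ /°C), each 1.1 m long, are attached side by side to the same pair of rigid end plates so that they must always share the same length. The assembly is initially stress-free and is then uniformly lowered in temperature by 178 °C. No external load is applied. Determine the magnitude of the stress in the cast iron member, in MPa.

σ ≈ 103 MPa (compressive)

Equilibrium of a rigid end plate with no external load gives equal and opposite internal forces ±P in the two members. Since α_{brass} > α_{cast iron}, cooling drives the brass into tension and the cast iron into compression.
Compatibility of the two members (thermal + elastic change equal): (α₁ − α₂)ΔT = P·[1/(A₁E₁) + 1/(A₂E₂)].
|α₁ − α₂|·ΔT = 8.9×10⁻⁶ × 178 = 0.001584.
1/(A₁E₁) + 1/(A₂E₂) = 1/(1375×114×10³) + 1/(1925×109×10³) = 1.115×10⁻⁸ N⁻¹.
P = 0.001584 / 1.115×10⁻⁸ = 142100 N = 142.1 kN.
σ_{cast iron} = P/A₁ = 142100/1375 = 103.4 MPa, compressive.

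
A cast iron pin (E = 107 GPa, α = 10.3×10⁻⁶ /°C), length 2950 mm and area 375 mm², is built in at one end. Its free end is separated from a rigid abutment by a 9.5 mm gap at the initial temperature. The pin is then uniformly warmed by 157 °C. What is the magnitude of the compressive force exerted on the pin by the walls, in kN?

P ≈ 0 kN

If the wall were absent the pin would grow by αΔT L = 10.3×10⁻⁶ × 157 × 2950 = 4.77 mm.
Since δ_free = 4.77 mm is less than the 9.5 mm gap, the pin never touches the wall. No axial force develops.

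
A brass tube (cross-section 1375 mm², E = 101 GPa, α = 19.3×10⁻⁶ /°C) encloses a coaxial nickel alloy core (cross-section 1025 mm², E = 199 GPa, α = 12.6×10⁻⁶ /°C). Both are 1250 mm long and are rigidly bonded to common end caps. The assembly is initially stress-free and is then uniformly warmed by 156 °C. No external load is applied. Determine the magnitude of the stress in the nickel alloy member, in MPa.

σ ≈ 84.3 MPa (tensile)

Both members must finish at the same length. With the larger α, the brass tends to over-expand; the plates restrain it, putting the brass in compression and the nickel alloy in tension. With no external load the two internal forces are equal and opposite, magnitude P.
Compatibility of the two members (thermal + elastic change equal): (α₁ − α₂)ΔT = P·[1/(A₁E₁) + 1/(A₂E₂)].
|α₁ − α₂|·ΔT = 6.7×10⁻⁶ × 156 = 0.001045.
1/(A₁E₁) + 1/(A₂E₂) = 1/(1375×101×10³) + 1/(1025×199×10³) = 1.21×10⁻⁸ N⁻¹.
P = 0.001045 / 1.21×10⁻⁸ = 86360 N = 86.36 kN.
σ_{nickel alloy} = P/A₂ = 86360/1025 = 84.25 MPa, tensile.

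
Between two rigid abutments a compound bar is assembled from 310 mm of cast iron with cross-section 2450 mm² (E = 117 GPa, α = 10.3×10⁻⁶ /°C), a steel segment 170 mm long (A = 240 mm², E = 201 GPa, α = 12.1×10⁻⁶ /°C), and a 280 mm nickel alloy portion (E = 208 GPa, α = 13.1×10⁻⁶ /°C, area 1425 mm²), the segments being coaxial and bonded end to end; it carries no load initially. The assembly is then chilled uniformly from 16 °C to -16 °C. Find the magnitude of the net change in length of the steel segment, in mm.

|ΔL| ≈ 0.115 mm

With the walls removed the bar would change length by δ_free = Σ αᵢΔT Lᵢ = 10.3×10⁻⁶×32×310 + 12.1×10⁻⁶×32×170 + 13.1×10⁻⁶×32×280 = 0.2854 mm.
Since the ends are fixed, an axial force P builds up, equal in every segment, with P · Σ Lᵢ/(AᵢEᵢ) = δ_free.
The series flexibility is Σ Lᵢ/(AᵢEᵢ) = 310/(2450×117×10³) + 170/(240×201×10³) + 280/(1425×208×10³) = 5.55×10⁻⁶ mm/N.
So P = 0.2854 / 5.55×10⁻⁶ = 51.42 kN, tensile.
For the steel segment, free thermal change = 12.1×10⁻⁶×32×170 = 0.06582 mm and elastic change from P = 51420×170/(240×201×10³) = 0.1812 mm; these oppose, so the net change is 0.115 mm (segment lengthens).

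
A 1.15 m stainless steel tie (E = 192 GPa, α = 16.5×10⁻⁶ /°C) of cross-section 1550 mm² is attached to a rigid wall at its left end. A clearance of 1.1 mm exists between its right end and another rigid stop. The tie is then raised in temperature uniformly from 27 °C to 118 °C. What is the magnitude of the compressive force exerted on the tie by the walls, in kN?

If the wall were absent the tie would grow by αΔT L = 16.5×10⁻⁶ × 91 × 1150 = 1.727 mm.
After closing the 1.1 mm clearance, 1.727 − 1.1 = 0.6267 mm of expansion remains to be suppressed by the wall.
That suppressed elongation corresponds to σ = E·Δ/L = 192×10³ × 0.6267/1150 = 104.6 MPa.
Force on the wall = σA = 104.6 × 1550 mm² = 162.2 kN.

P ≈ 162 kN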